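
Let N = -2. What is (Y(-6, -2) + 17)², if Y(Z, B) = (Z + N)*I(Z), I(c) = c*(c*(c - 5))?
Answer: 10144225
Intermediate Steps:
I(c) = c²*(-5 + c) (I(c) = c*(c*(-5 + c)) = c²*(-5 + c))
Y(Z, B) = Z²*(-5 + Z)*(-2 + Z) (Y(Z, B) = (Z - 2)*(Z²*(-5 + Z)) = (-2 + Z)*(Z²*(-5 + Z)) = Z²*(-5 + Z)*(-2 + Z))
(Y(-6, -2) + 17)² = ((-6)²*(-5 - 6)*(-2 - 6) + 17)² = (36*(-11)*(-8) + 17)² = (3168 + 17)² = 3185² = 10144225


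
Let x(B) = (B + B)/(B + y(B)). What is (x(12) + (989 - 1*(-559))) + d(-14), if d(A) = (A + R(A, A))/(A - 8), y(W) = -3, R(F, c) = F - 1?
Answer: 102431/66 ≈ 1552.0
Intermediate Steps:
R(F, c) = -1 + F
d(A) = (-1 + 2*A)/(-8 + A) (d(A) = (A + (-1 + A))/(A - 8) = (-1 + 2*A)/(-8 + A))
x(B) = 2*B/(-3 + B) (x(B) = (B + B)/(B - 3) = (2*B)/(-3 + B) = 2*B/(-3 + B))
(x(12) + (989 - 1*(-559))) + d(-14) = (2*12/(-3 + 12) + (989 - 1*(-559))) + (-1 + 2*(-14))/(-8 - 14) = (2*12/9 + (989 + 559)) + (-1 - 28)/(-22) = (2*12*(⅑) + 1548) - 1/22*(-29) = (8/3 + 1548) + 29/22 = 4652/3 + 29/22 = 102431/66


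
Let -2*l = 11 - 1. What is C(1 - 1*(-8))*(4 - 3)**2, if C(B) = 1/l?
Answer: -1/5 ≈ -0.20000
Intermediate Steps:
l = -5 (l = -(11 - 1)/2 = -1/2*10 = -5)
C(B) = -1/5 (C(B) = 1/(-5) = -1/5)
C(1 - 1*(-8))*(4 - 3)**2 = -(4 - 3)**2/5 = -1/5*1**2 = -1/5*1 = -1/5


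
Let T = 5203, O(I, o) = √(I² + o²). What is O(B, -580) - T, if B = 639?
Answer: -5203 + √744721 ≈ -4340.0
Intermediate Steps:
O(B, -580) - T = √(639² + (-580)²) - 1*5203 = √(408321 + 336400) - 5203 = √744721 - 5203 = -5203 + √744721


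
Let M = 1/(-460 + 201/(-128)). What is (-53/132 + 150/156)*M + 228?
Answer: 5778800020/25345749 ≈ 228.00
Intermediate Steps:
M = -128/59081 (M = 1/(-460 + 201*(-1/128)) = 1/(-460 - 201/128) = 1/(-59081/128) = -128/59081 ≈ -0.0021665)
(-53/132 + 150/156)*M + 228 = (-53/132 + 150/156)*(-128/59081) + 228 = (-53*1/132 + 150*(1/156))*(-128/59081) + 228 = (-53/132 + 25/26)*(-128/59081) + 228 = (961/1716)*(-128/59081) + 228 = -30752/25345749 + 228 = 5778800020/25345749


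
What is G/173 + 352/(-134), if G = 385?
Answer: -4653/11591 ≈ -0.40143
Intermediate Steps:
G/173 + 352/(-134) = 385/173 + 352/(-134) = 385*(1/173) + 352*(-1/134) = 385/173 - 176/67 = -4653/11591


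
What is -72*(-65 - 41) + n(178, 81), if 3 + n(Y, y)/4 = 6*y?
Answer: 9564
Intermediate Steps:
n(Y, y) = -12 + 24*y (n(Y, y) = -12 + 4*(6*y) = -12 + 24*y)
-72*(-65 - 41) + n(178, 81) = -72*(-65 - 41) + (-12 + 24*81) = -72*(-106) + (-12 + 1944) = 7632 + 1932 = 9564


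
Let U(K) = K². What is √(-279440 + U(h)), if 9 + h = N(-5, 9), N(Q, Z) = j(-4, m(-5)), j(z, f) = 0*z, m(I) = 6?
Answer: I*√279359 ≈ 528.54*I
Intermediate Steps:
j(z, f) = 0
N(Q, Z) = 0
h = -9 (h = -9 + 0 = -9)
√(-279440 + U(h)) = √(-279440 + (-9)²) = √(-279440 + 81) = √(-279359) = I*√279359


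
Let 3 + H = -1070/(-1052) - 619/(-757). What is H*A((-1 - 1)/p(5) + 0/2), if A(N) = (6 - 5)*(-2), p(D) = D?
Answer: 463957/199091 ≈ 2.3304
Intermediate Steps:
A(N) = -2 (A(N) = 1*(-2) = -2)
H = -463957/398182 (H = -3 + (-1070/(-1052) - 619/(-757)) = -3 + (-1070*(-1/1052) - 619*(-1/757)) = -3 + (535/526 + 619/757) = -3 + 730589/398182 = -463957/398182 ≈ -1.1652)
H*A((-1 - 1)/p(5) + 0/2) = -463957/398182*(-2) = 463957/199091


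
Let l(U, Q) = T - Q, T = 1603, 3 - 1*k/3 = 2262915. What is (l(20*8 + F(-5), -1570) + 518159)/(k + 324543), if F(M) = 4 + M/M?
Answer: -521332/6464193 ≈ -0.080649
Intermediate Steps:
k = -6788736 (k = 9 - 3*2262915 = 9 - 6788745 = -6788736)
F(M) = 5 (F(M) = 4 + 1 = 5)
l(U, Q) = 1603 - Q
(l(20*8 + F(-5), -1570) + 518159)/(k + 324543) = ((1603 - 1*(-1570)) + 518159)/(-6788736 + 324543) = ((1603 + 1570) + 518159)/(-6464193) = (3173 + 518159)*(-1/6464193) = 521332*(-1/6464193) = -521332/6464193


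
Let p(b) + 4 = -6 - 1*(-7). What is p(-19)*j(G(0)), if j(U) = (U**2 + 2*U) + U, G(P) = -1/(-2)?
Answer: -21/4 ≈ -5.2500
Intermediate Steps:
G(P) = 1/2 (G(P) = -1*(-1/2) = 1/2)
j(U) = U**2 + 3*U
p(b) = -3 (p(b) = -4 + (-6 - 1*(-7)) = -4 + (-6 + 7) = -4 + 1 = -3)
p(-19)*j(G(0)) = -3*(3 + 1/2)/2 = -3*7/(2*2) = -3*7/4 = -21/4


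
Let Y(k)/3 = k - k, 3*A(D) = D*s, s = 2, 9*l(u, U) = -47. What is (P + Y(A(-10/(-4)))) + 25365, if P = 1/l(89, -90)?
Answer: 1192146/47 ≈ 25365.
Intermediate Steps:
l(u, U) = -47/9 (l(u, U) = (⅑)*(-47) = -47/9)
P = -9/47 (P = 1/(-47/9) = -9/47 ≈ -0.19149)
A(D) = 2*D/3 (A(D) = (D*2)/3 = (2*D)/3 = 2*D/3)
Y(k) = 0 (Y(k) = 3*(k - k) = 3*0 = 0)
(P + Y(A(-10/(-4)))) + 25365 = (-9/47 + 0) + 25365 = -9/47 + 25365 = 1192146/47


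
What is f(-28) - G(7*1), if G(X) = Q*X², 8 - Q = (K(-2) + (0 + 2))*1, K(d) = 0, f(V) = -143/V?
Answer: -8089/28 ≈ -288.89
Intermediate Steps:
Q = 6 (Q = 8 - (0 + (0 + 2)) = 8 - (0 + 2) = 8 - 2 = 6)
G(X) = 6*X²
f(-28) - G(7*1) = -143/(-28) - 6*(7*1)² = -143*(-1/28) - 6*7² = 143/28 - 6*49 = 143/28 - 1*294 = 143/28 - 294 = -8089/28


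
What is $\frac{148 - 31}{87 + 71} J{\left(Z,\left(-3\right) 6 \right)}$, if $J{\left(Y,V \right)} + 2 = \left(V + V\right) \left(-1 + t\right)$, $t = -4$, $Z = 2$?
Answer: $\frac{10413}{79} \approx 131.81$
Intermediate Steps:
$J{\left(Y,V \right)} = -2 - 10 V$ ($J{\left(Y,V \right)} = -2 + \left(V + V\right) \left(-1 - 4\right) = -2 + 2 V \left(-5\right) = -2 - 10 V$)
$\frac{148 - 31}{87 + 71} J{\left(Z,\left(-3\right) 6 \right)} = \frac{148 - 31}{87 + 71} \left(-2 - 10 \left(\left(-3\right) 6\right)\right) = \frac{117}{158} \left(-2 - -180\right) = 117 \cdot \frac{1}{158} \left(-2 + 180\right) = \frac{117}{158} \cdot 178 = \frac{10413}{79}$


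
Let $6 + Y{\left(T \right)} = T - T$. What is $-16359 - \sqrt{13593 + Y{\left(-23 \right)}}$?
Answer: $-16359 - \sqrt{13587} \approx -16476.0$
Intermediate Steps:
$Y{\left(T \right)} = -6$ ($Y{\left(T \right)} = -6 + \left(T - T\right) = -6 + 0 = -6$)
$-16359 - \sqrt{13593 + Y{\left(-23 \right)}} = -16359 - \sqrt{13593 - 6} = -16359 - \sqrt{13587}$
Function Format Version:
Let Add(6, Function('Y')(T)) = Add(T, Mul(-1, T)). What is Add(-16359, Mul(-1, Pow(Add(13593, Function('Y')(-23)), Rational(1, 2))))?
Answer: Add(-16359, Mul(-1, Pow(13587, Rational(1, 2)))) ≈ -16476.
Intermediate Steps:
Function('Y')(T) = -6 (Function('Y')(T) = Add(-6, Add(T, Mul(-1, T))) = Add(-6, 0) = -6)
Add(-16359, Mul(-1, Pow(Add(13593, Function('Y')(-23)), Rational(1, 2)))) = Add(-16359, Mul(-1, Pow(Add(13593, -6), Rational(1, 2)))) = Add(-16359, Mul(-1, Pow(13587, Rational(1, 2))))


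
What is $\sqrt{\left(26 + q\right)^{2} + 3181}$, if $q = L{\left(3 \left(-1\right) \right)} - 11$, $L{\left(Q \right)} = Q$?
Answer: $5 \sqrt{133} \approx 57.663$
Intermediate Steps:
$q = -14$ ($q = 3 \left(-1\right) - 11 = -3 - 11 = -14$)
$\sqrt{\left(26 + q\right)^{2} + 3181} = \sqrt{\left(26 - 14\right)^{2} + 3181} = \sqrt{12^{2} + 3181} = \sqrt{144 + 3181} = \sqrt{3325} = 5 \sqrt{133}$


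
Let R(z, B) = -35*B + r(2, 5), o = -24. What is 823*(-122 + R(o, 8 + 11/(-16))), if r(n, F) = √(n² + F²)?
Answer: -4976681/16 + 823*√29 ≈ -3.0661e+5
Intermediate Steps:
r(n, F) = √(F² + n²)
R(z, B) = √29 - 35*B (R(z, B) = -35*B + √(5² + 2²) = -35*B + √(25 + 4) = -35*B + √29 = √29 - 35*B)
823*(-122 + R(o, 8 + 11/(-16))) = 823*(-122 + (√29 - 35*(8 + 11/(-16)))) = 823*(-122 + (√29 - 35*(8 + 11*(-1/16)))) = 823*(-122 + (√29 - 35*(8 - 11/16))) = 823*(-122 + (√29 - 35*117/16)) = 823*(-122 + (√29 - 4095/16)) = 823*(-122 + (-4095/16 + √29)) = 823*(-6047/16 + √29) = -4976681/16 + 823*√29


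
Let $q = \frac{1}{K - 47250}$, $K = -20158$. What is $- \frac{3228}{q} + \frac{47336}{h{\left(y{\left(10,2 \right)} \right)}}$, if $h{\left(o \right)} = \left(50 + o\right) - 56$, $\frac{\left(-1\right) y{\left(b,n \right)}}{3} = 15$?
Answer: $\frac{11097196888}{51} \approx 2.1759 \cdot 10^{8}$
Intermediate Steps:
$y{\left(b,n \right)} = -45$ ($y{\left(b,n \right)} = \left(-3\right) 15 = -45$)
$q = - \frac{1}{67408}$ ($q = \frac{1}{-20158 - 47250} = \frac{1}{-67408} = - \frac{1}{67408} \approx -1.4835 \cdot 10^{-5}$)
$h{\left(o \right)} = -6 + o$
$- \frac{3228}{q} + \frac{47336}{h{\left(y{\left(10,2 \right)} \right)}} = - \frac{3228}{- \frac{1}{67408}} + \frac{47336}{-6 - 45} = \left(-3228\right) \left(-67408\right) + \frac{47336}{-51} = 217593024 + 47336 \left(- \frac{1}{51}\right) = 217593024 - \frac{47336}{51} = \frac{11097196888}{51}$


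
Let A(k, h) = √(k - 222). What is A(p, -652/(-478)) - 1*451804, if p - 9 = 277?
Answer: -451796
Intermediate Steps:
p = 286 (p = 9 + 277 = 286)
A(k, h) = √(-222 + k)
A(p, -652/(-478)) - 1*451804 = √(-222 + 286) - 1*451804 = √64 - 451804 = 8 - 451804 = -451796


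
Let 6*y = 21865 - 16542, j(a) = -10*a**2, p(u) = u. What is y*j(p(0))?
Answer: 0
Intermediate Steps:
y = 5323/6 (y = (21865 - 16542)/6 = (1/6)*5323 = 5323/6 ≈ 887.17)
y*j(p(0)) = 5323*(-10*0**2)/6 = 5323*(-10*0)/6 = (5323/6)*0 = 0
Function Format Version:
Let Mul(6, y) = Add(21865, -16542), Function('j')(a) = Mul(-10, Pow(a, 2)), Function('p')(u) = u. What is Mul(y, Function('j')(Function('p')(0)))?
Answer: 0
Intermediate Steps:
y = Rational(5323, 6) (y = Mul(Rational(1, 6), Add(21865, -16542)) = Mul(Rational(1, 6), 5323) = Rational(5323, 6) ≈ 887.17)
Mul(y, Function('j')(Function('p')(0))) = Mul(Rational(5323, 6), Mul(-10, Pow(0, 2))) = Mul(Rational(5323, 6), Mul(-10, 0)) = Mul(Rational(5323, 6), 0) = 0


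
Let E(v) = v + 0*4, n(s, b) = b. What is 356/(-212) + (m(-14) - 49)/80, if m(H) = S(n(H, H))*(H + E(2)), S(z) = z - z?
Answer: -9717/4240 ≈ -2.2917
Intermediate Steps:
S(z) = 0
E(v) = v (E(v) = v + 0 = v)
m(H) = 0 (m(H) = 0*(H + 2) = 0*(2 + H) = 0)
356/(-212) + (m(-14) - 49)/80 = 356/(-212) + (0 - 49)/80 = 356*(-1/212) - 49*1/80 = -89/53 - 49/80 = -9717/4240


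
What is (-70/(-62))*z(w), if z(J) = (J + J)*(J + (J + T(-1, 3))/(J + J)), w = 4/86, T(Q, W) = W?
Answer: 197435/57319 ≈ 3.4445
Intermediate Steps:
w = 2/43 (w = 4*(1/86) = 2/43 ≈ 0.046512)
z(J) = 2*J*(J + (3 + J)/(2*J)) (z(J) = (J + J)*(J + (J + 3)/(J + J)) = (2*J)*(J + (3 + J)/((2*J))) = (2*J)*(J + (3 + J)*(1/(2*J))) = (2*J)*(J + (3 + J)/(2*J)) = 2*J*(J + (3 + J)/(2*J)))
(-70/(-62))*z(w) = (-70/(-62))*(3 + 2/43 + 2*(2/43)**2) = (-70*(-1/62))*(3 + 2/43 + 2*(4/1849)) = 35*(3 + 2/43 + 8/1849)/31 = (35/31)*(5641/1849) = 197435/57319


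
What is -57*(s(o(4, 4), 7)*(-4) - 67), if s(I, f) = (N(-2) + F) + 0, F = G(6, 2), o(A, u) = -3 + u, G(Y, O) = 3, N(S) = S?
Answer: 4047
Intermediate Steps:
F = 3
s(I, f) = 1 (s(I, f) = (-2 + 3) + 0 = 1 + 0 = 1)
-57*(s(o(4, 4), 7)*(-4) - 67) = -57*(1*(-4) - 67) = -57*(-4 - 67) = -57*(-71) = 4047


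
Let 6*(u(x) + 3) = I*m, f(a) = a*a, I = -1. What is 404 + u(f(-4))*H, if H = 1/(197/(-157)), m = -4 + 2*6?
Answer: 240805/591 ≈ 407.45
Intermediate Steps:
f(a) = a²
m = 8 (m = -4 + 12 = 8)
H = -157/197 (H = 1/(197*(-1/157)) = 1/(-197/157) = -157/197 ≈ -0.79695)
u(x) = -13/3 (u(x) = -3 + (-1*8)/6 = -3 + (⅙)*(-8) = -3 - 4/3 = -13/3)
404 + u(f(-4))*H = 404 - 13/3*(-157/197) = 404 + 2041/591 = 240805/591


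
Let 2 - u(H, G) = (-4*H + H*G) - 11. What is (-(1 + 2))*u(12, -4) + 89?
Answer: -238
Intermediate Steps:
u(H, G) = 13 + 4*H - G*H (u(H, G) = 2 - ((-4*H + H*G) - 11) = 2 - ((-4*H + G*H) - 11) = 2 - (-11 - 4*H + G*H) = 2 + (11 + 4*H - G*H) = 13 + 4*H - G*H)
(-(1 + 2))*u(12, -4) + 89 = (-(1 + 2))*(13 + 4*12 - 1*(-4)*12) + 89 = (-1*3)*(13 + 48 + 48) + 89 = -3*109 + 89 = -327 + 89 = -238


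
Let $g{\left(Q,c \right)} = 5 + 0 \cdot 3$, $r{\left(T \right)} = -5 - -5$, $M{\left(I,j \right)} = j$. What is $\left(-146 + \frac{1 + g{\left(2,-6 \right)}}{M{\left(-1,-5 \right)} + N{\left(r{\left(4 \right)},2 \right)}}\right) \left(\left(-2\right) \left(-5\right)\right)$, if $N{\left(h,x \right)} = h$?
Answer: $-1472$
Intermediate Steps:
$r{\left(T \right)} = 0$ ($r{\left(T \right)} = -5 + 5 = 0$)
$g{\left(Q,c \right)} = 5$ ($g{\left(Q,c \right)} = 5 + 0 = 5$)
$\left(-146 + \frac{1 + g{\left(2,-6 \right)}}{M{\left(-1,-5 \right)} + N{\left(r{\left(4 \right)},2 \right)}}\right) \left(\left(-2\right) \left(-5\right)\right) = \left(-146 + \frac{1 + 5}{-5 + 0}\right) \left(\left(-2\right) \left(-5\right)\right) = \left(-146 + \frac{6}{-5}\right) 10 = \left(-146 + 6 \left(- \frac{1}{5}\right)\right) 10 = \left(-146 - \frac{6}{5}\right) 10 = \left(- \frac{736}{5}\right) 10 = -1472$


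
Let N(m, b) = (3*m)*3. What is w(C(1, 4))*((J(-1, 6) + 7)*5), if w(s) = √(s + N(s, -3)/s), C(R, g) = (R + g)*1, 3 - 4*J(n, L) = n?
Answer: 40*√14 ≈ 149.67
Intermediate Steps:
J(n, L) = ¾ - n/4
N(m, b) = 9*m
C(R, g) = R + g
w(s) = √(9 + s) (w(s) = √(s + (9*s)/s) = √(s + 9) = √(9 + s))
w(C(1, 4))*((J(-1, 6) + 7)*5) = √(9 + (1 + 4))*(((¾ - ¼*(-1)) + 7)*5) = √(9 + 5)*(((¾ + ¼) + 7)*5) = √14*((1 + 7)*5) = √14*(8*5) = √14*40 = 40*√14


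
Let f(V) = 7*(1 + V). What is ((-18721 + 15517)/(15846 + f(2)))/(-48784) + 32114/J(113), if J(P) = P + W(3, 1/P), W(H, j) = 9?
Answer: 345250361665/1311594428 ≈ 263.23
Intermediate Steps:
f(V) = 7 + 7*V
J(P) = 9 + P (J(P) = P + 9 = 9 + P)
((-18721 + 15517)/(15846 + f(2)))/(-48784) + 32114/J(113) = ((-18721 + 15517)/(15846 + (7 + 7*2)))/(-48784) + 32114/(9 + 113) = -3204/(15846 + (7 + 14))*(-1/48784) + 32114/122 = -3204/(15846 + 21)*(-1/48784) + 32114*(1/122) = -3204/15867*(-1/48784) + 16057/61 = -3204*1/15867*(-1/48784) + 16057/61 = -356/1763*(-1/48784) + 16057/61 = 89/21501548 + 16057/61 = 345250361665/1311594428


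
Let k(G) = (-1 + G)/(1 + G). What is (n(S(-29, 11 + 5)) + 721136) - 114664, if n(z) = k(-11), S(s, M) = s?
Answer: 3032366/5 ≈ 6.0647e+5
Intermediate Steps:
k(G) = (-1 + G)/(1 + G)
n(z) = 6/5 (n(z) = (-1 - 11)/(1 - 11) = -12/(-10) = -⅒*(-12) = 6/5)
(n(S(-29, 11 + 5)) + 721136) - 114664 = (6/5 + 721136) - 114664 = 3605686/5 - 114664 = 3032366/5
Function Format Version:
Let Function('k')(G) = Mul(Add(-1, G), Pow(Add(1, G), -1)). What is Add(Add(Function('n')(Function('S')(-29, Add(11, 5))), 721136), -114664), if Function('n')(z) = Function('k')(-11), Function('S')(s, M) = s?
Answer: Rational(3032366, 5) ≈ 6.0647e+5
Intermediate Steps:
Function('k')(G) = Mul(Pow(Add(1, G), -1), Add(-1, G))
Function('n')(z) = Rational(6, 5) (Function('n')(z) = Mul(Pow(Add(1, -11), -1), Add(-1, -11)) = Mul(Pow(-10, -1), -12) = Mul(Rational(-1, 10), -12) = Rational(6, 5))
Add(Add(Function('n')(Function('S')(-29, Add(11, 5))), 721136), -114664) = Add(Add(Rational(6, 5), 721136), -114664) = Add(Rational(3605686, 5), -114664) = Rational(3032366, 5)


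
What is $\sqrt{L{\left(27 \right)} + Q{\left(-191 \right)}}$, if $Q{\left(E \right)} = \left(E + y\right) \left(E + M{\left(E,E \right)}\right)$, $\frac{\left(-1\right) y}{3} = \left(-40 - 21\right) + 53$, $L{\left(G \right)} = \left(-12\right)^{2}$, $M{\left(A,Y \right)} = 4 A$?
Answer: $\sqrt{159629} \approx 399.54$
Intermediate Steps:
$L{\left(G \right)} = 144$
$y = 24$ ($y = - 3 \left(\left(-40 - 21\right) + 53\right) = - 3 \left(-61 + 53\right) = \left(-3\right) \left(-8\right) = 24$)
$Q{\left(E \right)} = 5 E \left(24 + E\right)$ ($Q{\left(E \right)} = \left(E + 24\right) \left(E + 4 E\right) = \left(24 + E\right) 5 E = 5 E \left(24 + E\right)$)
$\sqrt{L{\left(27 \right)} + Q{\left(-191 \right)}} = \sqrt{144 + 5 \left(-191\right) \left(24 - 191\right)} = \sqrt{144 + 5 \left(-191\right) \left(-167\right)} = \sqrt{144 + 159485} = \sqrt{159629}$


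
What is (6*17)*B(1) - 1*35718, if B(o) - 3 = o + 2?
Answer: -35106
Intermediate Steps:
B(o) = 5 + o (B(o) = 3 + (o + 2) = 3 + (2 + o) = 5 + o)
(6*17)*B(1) - 1*35718 = (6*17)*(5 + 1) - 1*35718 = 102*6 - 35718 = 612 - 35718 = -35106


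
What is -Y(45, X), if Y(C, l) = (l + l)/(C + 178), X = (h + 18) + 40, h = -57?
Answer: -2/223 ≈ -0.0089686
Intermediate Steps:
X = 1 (X = (-57 + 18) + 40 = -39 + 40 = 1)
Y(C, l) = 2*l/(178 + C) (Y(C, l) = (2*l)/(178 + C) = 2*l/(178 + C))
-Y(45, X) = -2/(178 + 45) = -2/223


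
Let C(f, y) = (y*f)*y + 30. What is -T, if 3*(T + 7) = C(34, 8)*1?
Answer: -2185/3 ≈ -728.33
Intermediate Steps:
C(f, y) = 30 + f*y² (C(f, y) = (f*y)*y + 30 = f*y² + 30 = 30 + f*y²)
T = 2185/3 (T = -7 + ((30 + 34*8²)*1)/3 = -7 + ((30 + 34*64)*1)/3 = -7 + ((30 + 2176)*1)/3 = -7 + (2206*1)/3 = -7 + (⅓)*2206 = -7 + 2206/3 = 2185/3 ≈ 728.33)
-T = -1*2185/3 = -2185/3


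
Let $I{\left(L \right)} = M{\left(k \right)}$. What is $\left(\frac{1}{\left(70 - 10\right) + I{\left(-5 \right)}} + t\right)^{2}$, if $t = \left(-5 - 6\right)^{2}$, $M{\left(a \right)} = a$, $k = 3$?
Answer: $\frac{58125376}{3969} \approx 14645.0$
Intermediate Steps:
$I{\left(L \right)} = 3$
$t = 121$ ($t = \left(-11\right)^{2} = 121$)
$\left(\frac{1}{\left(70 - 10\right) + I{\left(-5 \right)}} + t\right)^{2} = \left(\frac{1}{\left(70 - 10\right) + 3} + 121\right)^{2} = \left(\frac{1}{60 + 3} + 121\right)^{2} = \left(\frac{1}{63} + 121\right)^{2} = \left(\frac{7624}{63}\right)^{2} = \frac{58125376}{3969}$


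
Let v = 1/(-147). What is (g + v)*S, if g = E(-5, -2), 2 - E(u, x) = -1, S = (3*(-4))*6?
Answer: -10560/49 ≈ -215.51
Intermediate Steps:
v = -1/147 ≈ -0.0068027
S = -72 (S = -12*6 = -72)
E(u, x) = 3 (E(u, x) = 2 - 1*(-1) = 2 + 1 = 3)
g = 3
(g + v)*S = (3 - 1/147)*(-72) = (440/147)*(-72) = -10560/49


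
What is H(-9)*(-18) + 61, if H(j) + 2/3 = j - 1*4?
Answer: 307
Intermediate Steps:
H(j) = -14/3 + j (H(j) = -⅔ + (j - 1*4) = -⅔ + (j - 4) = -⅔ + (-4 + j) = -14/3 + j)
H(-9)*(-18) + 61 = (-14/3 - 9)*(-18) + 61 = -41/3*(-18) + 61 = 246 + 61 = 307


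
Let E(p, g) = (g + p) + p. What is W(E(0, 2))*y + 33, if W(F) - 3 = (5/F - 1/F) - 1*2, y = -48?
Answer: -111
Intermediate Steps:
E(p, g) = g + 2*p
W(F) = 1 + 4/F (W(F) = 3 + ((5/F - 1/F) - 1*2) = 3 + (4/F - 2) = 3 + (-2 + 4/F) = 1 + 4/F)
W(E(0, 2))*y + 33 = ((4 + (2 + 2*0))/(2 + 2*0))*(-48) + 33 = ((4 + (2 + 0))/(2 + 0))*(-48) + 33 = ((4 + 2)/2)*(-48) + 33 = ((½)*6)*(-48) + 33 = 3*(-48) + 33 = -144 + 33 = -111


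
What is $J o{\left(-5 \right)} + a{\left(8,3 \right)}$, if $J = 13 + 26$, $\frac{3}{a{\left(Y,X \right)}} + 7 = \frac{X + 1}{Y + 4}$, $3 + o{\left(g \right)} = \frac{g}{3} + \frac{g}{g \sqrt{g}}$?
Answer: $- \frac{3649}{20} - \frac{39 i \sqrt{5}}{5} \approx -182.45 - 17.441 i$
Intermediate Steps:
$o{\left(g \right)} = -3 + \frac{1}{\sqrt{g}} + \frac{g}{3}$ ($o{\left(g \right)} = -3 + \left(\frac{g}{3} + \frac{g}{g \sqrt{g}}\right) = -3 + \left(g \frac{1}{3} + \frac{g}{g^{\frac{3}{2}}}\right) = -3 + \left(\frac{g}{3} + \frac{g}{g^{\frac{3}{2}}}\right) = -3 + \left(\frac{g}{3} + \frac{1}{\sqrt{g}}\right) = -3 + \left(\frac{1}{\sqrt{g}} + \frac{g}{3}\right) = -3 + \frac{1}{\sqrt{g}} + \frac{g}{3}$)
$a{\left(Y,X \right)} = \frac{3}{-7 + \frac{1 + X}{4 + Y}}$ ($a{\left(Y,X \right)} = \frac{3}{-7 + \frac{X + 1}{Y + 4}} = \frac{3}{-7 + \frac{1 + X}{4 + Y}}$)
$J = 39$
$J o{\left(-5 \right)} + a{\left(8,3 \right)} = 39 \left(-3 + \frac{1}{\sqrt{-5}} + \frac{1}{3} \left(-5\right)\right) + \frac{3 \left(4 + 8\right)}{-27 + 3 - 56} = 39 \left(-3 - \frac{i \sqrt{5}}{5} - \frac{5}{3}\right) + 3 \frac{1}{-27 + 3 - 56} \cdot 12 = 39 \left(- \frac{14}{3} - \frac{i \sqrt{5}}{5}\right) + 3 \frac{1}{-80} \cdot 12 = \left(-182 - \frac{39 i \sqrt{5}}{5}\right) + 3 \left(- \frac{1}{80}\right) 12 = \left(-182 - \frac{39 i \sqrt{5}}{5}\right) - \frac{9}{20} = - \frac{3649}{20} - \frac{39 i \sqrt{5}}{5}$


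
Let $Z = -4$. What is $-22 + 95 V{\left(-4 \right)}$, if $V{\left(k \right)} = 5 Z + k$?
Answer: $-2302$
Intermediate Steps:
$V{\left(k \right)} = -20 + k$ ($V{\left(k \right)} = 5 \left(-4\right) + k = -20 + k$)
$-22 + 95 V{\left(-4 \right)} = -22 + 95 \left(-20 - 4\right) = -22 + 95 \left(-24\right) = -22 - 2280 = -2302$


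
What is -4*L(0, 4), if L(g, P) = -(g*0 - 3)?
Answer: -12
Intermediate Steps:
L(g, P) = 3 (L(g, P) = -(0 - 3) = -1*(-3) = 3)
-4*L(0, 4) = -4*3 = -12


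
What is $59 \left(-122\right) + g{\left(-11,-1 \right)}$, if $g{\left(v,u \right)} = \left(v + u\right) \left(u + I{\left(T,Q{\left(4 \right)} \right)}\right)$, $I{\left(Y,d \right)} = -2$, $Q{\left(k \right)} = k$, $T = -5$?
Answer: $-7162$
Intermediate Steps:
$g{\left(v,u \right)} = \left(-2 + u\right) \left(u + v\right)$ ($g{\left(v,u \right)} = \left(v + u\right) \left(u - 2\right) = \left(u + v\right) \left(-2 + u\right) = \left(-2 + u\right) \left(u + v\right)$)
$59 \left(-122\right) + g{\left(-11,-1 \right)} = 59 \left(-122\right) - \left(-35 - 1\right) = -7198 + \left(1 + 2 + 22 + 11\right) = -7198 + 36 = -7162$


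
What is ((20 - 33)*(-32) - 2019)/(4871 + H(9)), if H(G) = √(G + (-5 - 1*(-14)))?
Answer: -7808213/23726623 + 4809*√2/23726623 ≈ -0.32880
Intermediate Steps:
H(G) = √(9 + G) (H(G) = √(G + (-5 + 14)) = √(G + 9) = √(9 + G))
((20 - 33)*(-32) - 2019)/(4871 + H(9)) = ((20 - 33)*(-32) - 2019)/(4871 + √(9 + 9)) = (-13*(-32) - 2019)/(4871 + √18) = (416 - 2019)/(4871 + 3*√2) = -1603/(4871 + 3*√2)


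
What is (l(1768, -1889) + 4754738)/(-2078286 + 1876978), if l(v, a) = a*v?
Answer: -707493/100654 ≈ -7.0290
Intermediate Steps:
(l(1768, -1889) + 4754738)/(-2078286 + 1876978) = (-1889*1768 + 4754738)/(-2078286 + 1876978) = (-3339752 + 4754738)/(-201308) = 1414986*(-1/201308) = -707493/100654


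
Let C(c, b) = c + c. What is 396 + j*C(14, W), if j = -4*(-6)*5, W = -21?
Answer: 3756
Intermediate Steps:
C(c, b) = 2*c
j = 120 (j = 24*5 = 120)
396 + j*C(14, W) = 396 + 120*(2*14) = 396 + 120*28 = 396 + 3360 = 3756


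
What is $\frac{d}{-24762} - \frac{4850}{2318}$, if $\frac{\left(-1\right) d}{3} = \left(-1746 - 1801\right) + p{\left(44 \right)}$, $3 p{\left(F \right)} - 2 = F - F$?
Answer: $- \frac{72378451}{28699158} \approx -2.522$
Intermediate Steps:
$p{\left(F \right)} = \frac{2}{3}$ ($p{\left(F \right)} = \frac{2}{3} + \frac{F - F}{3} = \frac{2}{3} + \frac{1}{3} \cdot 0 = \frac{2}{3} + 0 = \frac{2}{3}$)
$d = 10639$ ($d = - 3 \left(\left(-1746 - 1801\right) + \frac{2}{3}\right) = - 3 \left(-3547 + \frac{2}{3}\right) = \left(-3\right) \left(- \frac{10639}{3}\right) = 10639$)
$\frac{d}{-24762} - \frac{4850}{2318} = \frac{10639}{-24762} - \frac{4850}{2318} = 10639 \left(- \frac{1}{24762}\right) - \frac{2425}{1159} = - \frac{10639}{24762} - \frac{2425}{1159} = - \frac{72378451}{28699158}$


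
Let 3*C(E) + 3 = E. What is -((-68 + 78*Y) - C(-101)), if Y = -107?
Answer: 25138/3 ≈ 8379.3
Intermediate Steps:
C(E) = -1 + E/3
-((-68 + 78*Y) - C(-101)) = -((-68 + 78*(-107)) - (-1 + (⅓)*(-101))) = -((-68 - 8346) - (-1 - 101/3)) = -(-8414 - 1*(-104/3)) = -(-8414 + 104/3) = -1*(-25138/3) = 25138/3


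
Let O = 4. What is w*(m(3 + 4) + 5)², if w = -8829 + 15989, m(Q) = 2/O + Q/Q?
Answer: 302510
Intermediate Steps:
m(Q) = 3/2 (m(Q) = 2/4 + Q/Q = 2*(¼) + 1 = ½ + 1 = 3/2)
w = 7160
w*(m(3 + 4) + 5)² = 7160*(3/2 + 5)² = 7160*(13/2)² = 7160*(169/4) = 302510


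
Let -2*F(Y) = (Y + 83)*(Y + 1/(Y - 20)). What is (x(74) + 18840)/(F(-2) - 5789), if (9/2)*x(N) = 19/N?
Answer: -276044516/83606643 ≈ -3.3017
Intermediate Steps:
F(Y) = -(83 + Y)*(Y + 1/(-20 + Y))/2 (F(Y) = -(Y + 83)*(Y + 1/(Y - 20))/2 = -(83 + Y)*(Y + 1/(-20 + Y))/2)
x(N) = 38/(9*N) (x(N) = 2*(19/N)/9 = 38/(9*N))
(x(74) + 18840)/(F(-2) - 5789) = ((38/9)/74 + 18840)/((-83 - 1*(-2)³ - 63*(-2)² + 1659*(-2))/(2*(-20 - 2)) - 5789) = ((38/9)*(1/74) + 18840)/((½)*(-83 - 1*(-8) - 63*4 - 3318)/(-22) - 5789) = (19/333 + 18840)/((½)*(-1/22)*(-83 + 8 - 252 - 3318) - 5789) = 6273739/(333*((½)*(-1/22)*(-3645) - 5789)) = 6273739/(333*(3645/44 - 5789)) = 6273739/(333*(-251071/44)) = (6273739/333)*(-44/251071) = -276044516/83606643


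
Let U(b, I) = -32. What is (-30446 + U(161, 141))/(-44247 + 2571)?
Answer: 15239/20838 ≈ 0.73131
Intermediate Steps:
(-30446 + U(161, 141))/(-44247 + 2571) = (-30446 - 32)/(-44247 + 2571) = -30478/(-41676) = -30478*(-1/41676) = 15239/20838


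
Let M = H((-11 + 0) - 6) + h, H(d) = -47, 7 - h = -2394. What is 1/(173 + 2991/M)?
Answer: 2354/410233 ≈ 0.0057382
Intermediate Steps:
h = 2401 (h = 7 - 1*(-2394) = 7 + 2394 = 2401)
M = 2354 (M = -47 + 2401 = 2354)
1/(173 + 2991/M) = 1/(173 + 2991/2354) = 1/(410233/2354) = 2354/410233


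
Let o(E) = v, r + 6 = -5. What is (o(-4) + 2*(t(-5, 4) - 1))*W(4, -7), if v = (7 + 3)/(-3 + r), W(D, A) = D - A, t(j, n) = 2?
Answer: 99/7 ≈ 14.143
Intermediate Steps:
r = -11 (r = -6 - 5 = -11)
v = -5/7 (v = (7 + 3)/(-3 - 11) = 10/(-14) = 10*(-1/14) = -5/7 ≈ -0.71429)
o(E) = -5/7
(o(-4) + 2*(t(-5, 4) - 1))*W(4, -7) = (-5/7 + 2*(2 - 1))*(4 - 1*(-7)) = (-5/7 + 2*1)*(4 + 7) = (-5/7 + 2)*11 = (9/7)*11 = 99/7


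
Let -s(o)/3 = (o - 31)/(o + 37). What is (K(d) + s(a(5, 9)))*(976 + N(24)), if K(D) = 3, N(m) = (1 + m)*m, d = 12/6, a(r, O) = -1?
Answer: 26792/3 ≈ 8930.7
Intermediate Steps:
d = 2 (d = 12*(⅙) = 2)
N(m) = m*(1 + m)
s(o) = -3*(-31 + o)/(37 + o) (s(o) = -3*(o - 31)/(o + 37) = -3*(-31 + o)/(37 + o))
(K(d) + s(a(5, 9)))*(976 + N(24)) = (3 + 3*(31 - 1*(-1))/(37 - 1))*(976 + 24*(1 + 24)) = (3 + 3*(31 + 1)/36)*(976 + 24*25) = (3 + 3*(1/36)*32)*(976 + 600) = (3 + 8/3)*1576 = (17/3)*1576 = 26792/3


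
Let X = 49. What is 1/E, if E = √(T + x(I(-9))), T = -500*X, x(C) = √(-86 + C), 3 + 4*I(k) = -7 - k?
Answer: √2/√(-49000 + I*√345) ≈ 1.2109e-6 - 0.0063888*I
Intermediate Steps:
I(k) = -5/2 - k/4 (I(k) = -¾ + (-7 - k)/4 = -¾ + (-7/4 - k/4) = -5/2 - k/4)
T = -24500 (T = -500*49 = -24500)
E = √(-24500 + I*√345/2) (E = √(-24500 + √(-86 + (-5/2 - ¼*(-9)))) = √(-24500 + √(-86 + (-5/2 + 9/4))) = √(-24500 + √(-86 - ¼)) = √(-24500 + √(-345/4)) = √(-24500 + I*√345/2) ≈ 0.03 + 156.52*I)
1/E = 1/(√(-98000 + 2*I*√345)/2) = 2/√(-98000 + 2*I*√345)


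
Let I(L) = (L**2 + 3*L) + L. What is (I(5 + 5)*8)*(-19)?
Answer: -21280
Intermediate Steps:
I(L) = L**2 + 4*L
(I(5 + 5)*8)*(-19) = (((5 + 5)*(4 + (5 + 5)))*8)*(-19) = ((10*(4 + 10))*8)*(-19) = ((10*14)*8)*(-19) = (140*8)*(-19) = 1120*(-19) = -21280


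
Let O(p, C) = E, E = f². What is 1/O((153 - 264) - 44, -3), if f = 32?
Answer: 1/1024 ≈ 0.00097656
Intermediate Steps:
E = 1024 (E = 32² = 1024)
O(p, C) = 1024
1/O((153 - 264) - 44, -3) = 1/1024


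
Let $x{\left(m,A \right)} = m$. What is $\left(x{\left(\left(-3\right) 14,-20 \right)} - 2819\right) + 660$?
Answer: $-2201$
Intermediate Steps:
$\left(x{\left(\left(-3\right) 14,-20 \right)} - 2819\right) + 660 = \left(\left(-3\right) 14 - 2819\right) + 660 = \left(-42 - 2819\right) + 660 = -2861 + 660 = -2201$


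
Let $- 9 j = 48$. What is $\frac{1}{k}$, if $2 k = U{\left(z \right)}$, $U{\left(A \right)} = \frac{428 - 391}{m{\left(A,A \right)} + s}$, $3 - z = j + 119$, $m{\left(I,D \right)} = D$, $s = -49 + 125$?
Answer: $- \frac{208}{111} \approx -1.8739$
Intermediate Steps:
$j = - \frac{16}{3}$ ($j = \left(- \frac{1}{9}\right) 48 = - \frac{16}{3} \approx -5.3333$)
$s = 76$
$z = - \frac{332}{3}$ ($z = 3 - \left(- \frac{16}{3} + 119\right) = 3 - \frac{341}{3} = - \frac{332}{3} \approx -110.67$)
$U{\left(A \right)} = \frac{37}{76 + A}$ ($U{\left(A \right)} = \frac{428 - 391}{A + 76} = \frac{37}{76 + A}$)
$k = - \frac{111}{208}$ ($k = \frac{37 \frac{1}{76 - \frac{332}{3}}}{2} = \frac{37 \frac{1}{- \frac{104}{3}}}{2} = \frac{37 \left(- \frac{3}{104}\right)}{2} = \frac{1}{2} \left(- \frac{111}{104}\right) = - \frac{111}{208} \approx -0.53365$)
$\frac{1}{k} = \frac{1}{- \frac{111}{208}} = - \frac{208}{111}$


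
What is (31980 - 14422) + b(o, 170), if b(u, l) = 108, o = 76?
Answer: 17666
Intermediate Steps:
(31980 - 14422) + b(o, 170) = (31980 - 14422) + 108 = 17558 + 108 = 17666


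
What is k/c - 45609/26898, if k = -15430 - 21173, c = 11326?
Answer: -17870417/3626747 ≈ -4.9274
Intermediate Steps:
k = -36603
k/c - 45609/26898 = -36603/11326 - 45609/26898 = -36603*1/11326 - 45609*1/26898 = -5229/1618 - 15203/8966 = -17870417/3626747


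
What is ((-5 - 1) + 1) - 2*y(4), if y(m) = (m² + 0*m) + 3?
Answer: -43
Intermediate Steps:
y(m) = 3 + m² (y(m) = (m² + 0) + 3 = m² + 3 = 3 + m²)
((-5 - 1) + 1) - 2*y(4) = ((-5 - 1) + 1) - 2*(3 + 4²) = (-6 + 1) - 2*(3 + 16) = -5 - 2*19 = -5 - 38 = -43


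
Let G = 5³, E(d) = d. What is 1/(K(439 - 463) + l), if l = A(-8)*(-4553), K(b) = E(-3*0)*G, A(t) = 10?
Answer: -1/45530 ≈ -2.1964e-5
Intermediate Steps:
G = 125
K(b) = 0 (K(b) = -3*0*125 = 0*125 = 0)
l = -45530 (l = 10*(-4553) = -45530)
1/(K(439 - 463) + l) = 1/(0 - 45530) = 1/(-45530) = -1/45530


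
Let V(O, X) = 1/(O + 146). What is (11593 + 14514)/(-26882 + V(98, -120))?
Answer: -6370108/6559207 ≈ -0.97117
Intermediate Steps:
V(O, X) = 1/(146 + O)
(11593 + 14514)/(-26882 + V(98, -120)) = (11593 + 14514)/(-26882 + 1/(146 + 98)) = 26107/(-26882 + 1/244) = 26107/(-6559207/244) = 26107*(-244/6559207) = -6370108/6559207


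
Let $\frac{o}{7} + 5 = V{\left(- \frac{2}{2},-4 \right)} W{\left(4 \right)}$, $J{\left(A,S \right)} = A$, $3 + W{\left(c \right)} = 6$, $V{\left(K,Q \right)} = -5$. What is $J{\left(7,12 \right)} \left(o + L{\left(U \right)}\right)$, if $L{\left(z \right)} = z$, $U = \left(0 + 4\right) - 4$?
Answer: $-980$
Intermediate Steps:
$W{\left(c \right)} = 3$ ($W{\left(c \right)} = -3 + 6 = 3$)
$U = 0$ ($U = 4 - 4 = 0$)
$o = -140$ ($o = -35 + 7 \left(\left(-5\right) 3\right) = -35 + 7 \left(-15\right) = -35 - 105 = -140$)
$J{\left(7,12 \right)} \left(o + L{\left(U \right)}\right) = 7 \left(-140 + 0\right) = 7 \left(-140\right) = -980$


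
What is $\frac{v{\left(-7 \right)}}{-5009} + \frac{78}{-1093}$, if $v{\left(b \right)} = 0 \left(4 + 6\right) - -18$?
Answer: $- \frac{410376}{5474837} \approx -0.074957$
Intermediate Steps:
$v{\left(b \right)} = 18$ ($v{\left(b \right)} = 0 \cdot 10 + 18 = 0 + 18 = 18$)
$\frac{v{\left(-7 \right)}}{-5009} + \frac{78}{-1093} = \frac{18}{-5009} + \frac{78}{-1093} = 18 \left(- \frac{1}{5009}\right) + 78 \left(- \frac{1}{1093}\right) = - \frac{18}{5009} - \frac{78}{1093} = - \frac{410376}{5474837}$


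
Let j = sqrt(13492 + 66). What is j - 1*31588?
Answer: -31588 + sqrt(13558) ≈ -31472.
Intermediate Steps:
j = sqrt(13558) ≈ 116.44
j - 1*31588 = sqrt(13558) - 1*31588 = sqrt(13558) - 31588 = -31588 + sqrt(13558)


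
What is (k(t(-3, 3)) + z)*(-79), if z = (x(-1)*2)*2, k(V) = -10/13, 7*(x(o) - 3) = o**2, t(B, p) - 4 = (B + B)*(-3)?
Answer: -84846/91 ≈ -932.37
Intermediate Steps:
t(B, p) = 4 - 6*B (t(B, p) = 4 + (B + B)*(-3) = 4 + (2*B)*(-3) = 4 - 6*B)
x(o) = 3 + o**2/7
k(V) = -10/13 (k(V) = -10*1/13 = -10/13)
z = 88/7 (z = ((3 + (1/7)*(-1)**2)*2)*2 = ((3 + (1/7)*1)*2)*2 = ((3 + 1/7)*2)*2 = ((22/7)*2)*2 = (44/7)*2 = 88/7 ≈ 12.571)
(k(t(-3, 3)) + z)*(-79) = (-10/13 + 88/7)*(-79) = (1074/91)*(-79) = -84846/91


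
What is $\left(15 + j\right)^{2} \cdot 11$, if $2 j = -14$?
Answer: $704$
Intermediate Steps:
$j = -7$ ($j = \frac{1}{2} \left(-14\right) = -7$)
$\left(15 + j\right)^{2} \cdot 11 = \left(15 - 7\right)^{2} \cdot 11 = 8^{2} \cdot 11 = 64 \cdot 11 = 704$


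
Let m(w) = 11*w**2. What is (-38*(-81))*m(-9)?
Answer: 2742498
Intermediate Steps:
(-38*(-81))*m(-9) = (-38*(-81))*(11*(-9)**2) = 3078*(11*81) = 3078*891 = 2742498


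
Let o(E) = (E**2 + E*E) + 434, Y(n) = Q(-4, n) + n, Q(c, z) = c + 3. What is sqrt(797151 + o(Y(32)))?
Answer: sqrt(799507) ≈ 894.15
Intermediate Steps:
Q(c, z) = 3 + c
Y(n) = -1 + n (Y(n) = (3 - 4) + n = -1 + n)
o(E) = 434 + 2*E**2 (o(E) = (E**2 + E**2) + 434 = 2*E**2 + 434 = 434 + 2*E**2)
sqrt(797151 + o(Y(32))) = sqrt(797151 + (434 + 2*(-1 + 32)**2)) = sqrt(797151 + (434 + 2*31**2)) = sqrt(797151 + (434 + 2*961)) = sqrt(797151 + (434 + 1922)) = sqrt(797151 + 2356) = sqrt(799507)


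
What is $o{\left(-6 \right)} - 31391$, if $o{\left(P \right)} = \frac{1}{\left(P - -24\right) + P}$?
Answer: $- \frac{376691}{12} \approx -31391.0$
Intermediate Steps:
$o{\left(P \right)} = \frac{1}{24 + 2 P}$ ($o{\left(P \right)} = \frac{1}{\left(P + 24\right) + P} = \frac{1}{\left(24 + P\right) + P} = \frac{1}{24 + 2 P}$)
$o{\left(-6 \right)} - 31391 = \frac{1}{2 \left(12 - 6\right)} - 31391 = \frac{1}{2 \cdot 6} - 31391 = \frac{1}{2} \cdot \frac{1}{6} - 31391 = \frac{1}{12} - 31391 = - \frac{376691}{12}$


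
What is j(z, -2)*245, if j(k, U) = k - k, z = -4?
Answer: 0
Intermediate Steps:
j(k, U) = 0
j(z, -2)*245 = 0*245 = 0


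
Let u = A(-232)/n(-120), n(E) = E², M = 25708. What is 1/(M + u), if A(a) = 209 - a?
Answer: 1600/41132849 ≈ 3.8898e-5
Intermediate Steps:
u = 49/1600 (u = (209 - 1*(-232))/((-120)²) = (209 + 232)/14400 = 441*(1/14400) = 49/1600 ≈ 0.030625)
1/(M + u) = 1/(25708 + 49/1600) = 1/(41132849/1600) = 1600/41132849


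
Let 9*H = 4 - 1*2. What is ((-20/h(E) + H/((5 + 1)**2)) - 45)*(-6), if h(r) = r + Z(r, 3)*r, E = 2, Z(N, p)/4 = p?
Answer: 96377/351 ≈ 274.58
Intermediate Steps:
Z(N, p) = 4*p
H = 2/9 (H = (4 - 1*2)/9 = (4 - 2)/9 = (1/9)*2 = 2/9 ≈ 0.22222)
h(r) = 13*r (h(r) = r + (4*3)*r = r + 12*r = 13*r)
((-20/h(E) + H/((5 + 1)**2)) - 45)*(-6) = ((-20/(13*2) + 2/(9*((5 + 1)**2))) - 45)*(-6) = ((-20/26 + 2/(9*(6**2))) - 45)*(-6) = ((-20*1/26 + (2/9)/36) - 45)*(-6) = ((-10/13 + (2/9)*(1/36)) - 45)*(-6) = ((-10/13 + 1/162) - 45)*(-6) = (-1607/2106 - 45)*(-6) = -96377/2106*(-6) = 96377/351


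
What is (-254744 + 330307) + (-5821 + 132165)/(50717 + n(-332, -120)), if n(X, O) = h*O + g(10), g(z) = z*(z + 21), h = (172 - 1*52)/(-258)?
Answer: 165984171635/2196561 ≈ 75566.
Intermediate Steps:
h = -20/43 (h = (172 - 52)*(-1/258) = 120*(-1/258) = -20/43 ≈ -0.46512)
g(z) = z*(21 + z)
n(X, O) = 310 - 20*O/43 (n(X, O) = -20*O/43 + 10*(21 + 10) = -20*O/43 + 10*31 = -20*O/43 + 310 = 310 - 20*O/43)
(-254744 + 330307) + (-5821 + 132165)/(50717 + n(-332, -120)) = (-254744 + 330307) + (-5821 + 132165)/(50717 + (310 - 20/43*(-120))) = 75563 + 126344/(50717 + (310 + 2400/43)) = 75563 + 126344/(50717 + 15730/43) = 75563 + 126344/(2196561/43) = 75563 + 126344*(43/2196561) = 75563 + 5432792/2196561 = 165984171635/2196561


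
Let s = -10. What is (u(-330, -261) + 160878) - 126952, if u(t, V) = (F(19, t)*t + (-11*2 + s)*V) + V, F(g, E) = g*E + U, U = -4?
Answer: 2112437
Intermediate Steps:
F(g, E) = -4 + E*g (F(g, E) = g*E - 4 = E*g - 4 = -4 + E*g)
u(t, V) = -31*V + t*(-4 + 19*t) (u(t, V) = ((-4 + t*19)*t + (-11*2 - 10)*V) + V = ((-4 + 19*t)*t + (-22 - 10)*V) + V = (t*(-4 + 19*t) - 32*V) + V = (-32*V + t*(-4 + 19*t)) + V = -31*V + t*(-4 + 19*t))
(u(-330, -261) + 160878) - 126952 = ((-31*(-261) - 330*(-4 + 19*(-330))) + 160878) - 126952 = ((8091 - 330*(-4 - 6270)) + 160878) - 126952 = ((8091 - 330*(-6274)) + 160878) - 126952 = ((8091 + 2070420) + 160878) - 126952 = (2078511 + 160878) - 126952 = 2239389 - 126952 = 2112437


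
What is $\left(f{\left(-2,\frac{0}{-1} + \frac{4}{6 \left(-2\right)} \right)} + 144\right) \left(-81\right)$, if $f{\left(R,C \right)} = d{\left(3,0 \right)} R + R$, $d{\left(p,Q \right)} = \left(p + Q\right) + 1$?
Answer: $-10854$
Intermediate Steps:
$d{\left(p,Q \right)} = 1 + Q + p$ ($d{\left(p,Q \right)} = \left(Q + p\right) + 1 = 1 + Q + p$)
$f{\left(R,C \right)} = 5 R$ ($f{\left(R,C \right)} = \left(1 + 0 + 3\right) R + R = 4 R + R = 5 R$)
$\left(f{\left(-2,\frac{0}{-1} + \frac{4}{6 \left(-2\right)} \right)} + 144\right) \left(-81\right) = \left(5 \left(-2\right) + 144\right) \left(-81\right) = \left(-10 + 144\right) \left(-81\right) = 134 \left(-81\right) = -10854$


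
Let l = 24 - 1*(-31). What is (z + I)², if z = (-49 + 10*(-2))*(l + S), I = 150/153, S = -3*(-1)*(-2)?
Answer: 29715209161/2601 ≈ 1.1425e+7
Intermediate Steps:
l = 55 (l = 24 + 31 = 55)
S = -6 (S = 3*(-2) = -6)
I = 50/51 (I = 150*(1/153) = 50/51 ≈ 0.98039)
z = -3381 (z = (-49 + 10*(-2))*(55 - 6) = (-49 - 20)*49 = -69*49 = -3381)
(z + I)² = (-3381 + 50/51)² = (-172381/51)² = 29715209161/2601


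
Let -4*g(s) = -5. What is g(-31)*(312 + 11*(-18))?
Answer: 285/2 ≈ 142.50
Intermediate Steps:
g(s) = 5/4 (g(s) = -¼*(-5) = 5/4)
g(-31)*(312 + 11*(-18)) = 5*(312 + 11*(-18))/4 = 5*(312 - 198)/4 = (5/4)*114 = 285/2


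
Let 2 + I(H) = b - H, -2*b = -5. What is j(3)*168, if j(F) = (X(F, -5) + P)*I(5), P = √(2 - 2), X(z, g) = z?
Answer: -2268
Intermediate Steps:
b = 5/2 (b = -½*(-5) = 5/2 ≈ 2.5000)
I(H) = ½ - H (I(H) = -2 + (5/2 - H) = ½ - H)
P = 0 (P = √0 = 0)
j(F) = -9*F/2 (j(F) = (F + 0)*(½ - 1*5) = F*(½ - 5) = F*(-9/2) = -9*F/2)
j(3)*168 = -9/2*3*168 = -27/2*168 = -2268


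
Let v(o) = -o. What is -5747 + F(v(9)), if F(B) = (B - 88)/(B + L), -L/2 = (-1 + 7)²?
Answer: -465410/81 ≈ -5745.8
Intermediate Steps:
L = -72 (L = -2*(-1 + 7)² = -2*6² = -2*36 = -72)
F(B) = (-88 + B)/(-72 + B) (F(B) = (B - 88)/(B - 72) = (-88 + B)/(-72 + B))
-5747 + F(v(9)) = -5747 + (-88 - 1*9)/(-72 - 1*9) = -5747 + (-88 - 9)/(-72 - 9) = -5747 - 97/(-81) = -5747 - 1/81*(-97) = -5747 + 97/81 = -465410/81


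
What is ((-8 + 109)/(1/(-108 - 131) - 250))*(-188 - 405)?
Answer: 14314427/59751 ≈ 239.57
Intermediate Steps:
((-8 + 109)/(1/(-108 - 131) - 250))*(-188 - 405) = (101/(1/(-239) - 250))*(-593) = (101/(-1/239 - 250))*(-593) = (101/(-59751/239))*(-593) = (101*(-239/59751))*(-593) = -24139/59751*(-593) = 14314427/59751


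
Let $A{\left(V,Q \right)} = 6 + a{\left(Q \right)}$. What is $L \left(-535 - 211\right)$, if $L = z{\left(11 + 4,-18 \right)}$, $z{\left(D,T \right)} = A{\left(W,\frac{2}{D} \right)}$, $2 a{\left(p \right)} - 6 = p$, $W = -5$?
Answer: $- \frac{101456}{15} \approx -6763.7$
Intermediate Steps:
$a{\left(p \right)} = 3 + \frac{p}{2}$
$A{\left(V,Q \right)} = 9 + \frac{Q}{2}$ ($A{\left(V,Q \right)} = 6 + \left(3 + \frac{Q}{2}\right) = 9 + \frac{Q}{2}$)
$z{\left(D,T \right)} = 9 + \frac{1}{D}$ ($z{\left(D,T \right)} = 9 + \frac{2 \frac{1}{D}}{2} = 9 + \frac{1}{D}$)
$L = \frac{136}{15}$ ($L = 9 + \frac{1}{11 + 4} = 9 + \frac{1}{15} = \frac{136}{15} \approx 9.0667$)
$L \left(-535 - 211\right) = \frac{136 \left(-535 - 211\right)}{15} = \frac{136}{15} \left(-746\right) = - \frac{101456}{15}$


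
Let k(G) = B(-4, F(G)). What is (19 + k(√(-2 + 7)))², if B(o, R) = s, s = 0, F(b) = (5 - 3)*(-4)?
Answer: 361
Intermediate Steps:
F(b) = -8 (F(b) = 2*(-4) = -8)
B(o, R) = 0
k(G) = 0
(19 + k(√(-2 + 7)))² = (19 + 0)² = 19² = 361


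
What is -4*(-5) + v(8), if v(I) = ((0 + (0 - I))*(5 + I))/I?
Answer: 7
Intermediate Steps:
v(I) = -5 - I (v(I) = ((0 - I)*(5 + I))/I = ((-I)*(5 + I))/I = (-I*(5 + I))/I = -5 - I)
-4*(-5) + v(8) = -4*(-5) + (-5 - 1*8) = 20 + (-5 - 8) = 20 - 13 = 7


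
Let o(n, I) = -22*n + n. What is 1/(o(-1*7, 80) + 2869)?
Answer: 1/3016 ≈ 0.00033156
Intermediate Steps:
o(n, I) = -21*n
1/(o(-1*7, 80) + 2869) = 1/(-(-21)*7 + 2869) = 1/(-21*(-7) + 2869) = 1/(147 + 2869) = 1/3016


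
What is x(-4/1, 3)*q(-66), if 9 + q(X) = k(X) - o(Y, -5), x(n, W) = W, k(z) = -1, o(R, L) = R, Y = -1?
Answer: -27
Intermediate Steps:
q(X) = -9 (q(X) = -9 + (-1 - 1*(-1)) = -9 + (-1 + 1) = -9 + 0 = -9)
x(-4/1, 3)*q(-66) = 3*(-9) = -27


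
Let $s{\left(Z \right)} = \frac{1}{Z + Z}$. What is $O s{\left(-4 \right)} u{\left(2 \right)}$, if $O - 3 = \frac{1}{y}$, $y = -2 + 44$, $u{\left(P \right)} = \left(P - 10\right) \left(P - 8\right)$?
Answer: $- \frac{127}{7} \approx -18.143$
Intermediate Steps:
$s{\left(Z \right)} = \frac{1}{2 Z}$
$u{\left(P \right)} = \left(-10 + P\right) \left(-8 + P\right)$
$y = 42$
$O = \frac{127}{42}$ ($O = 3 + \frac{1}{42} = \frac{127}{42} \approx 3.0238$)
$O s{\left(-4 \right)} u{\left(2 \right)} = \frac{127 \frac{1}{2 \left(-4\right)}}{42} \left(80 + 2^{2} - 36\right) = \frac{127 \cdot \frac{1}{2} \left(- \frac{1}{4}\right)}{42} \left(80 + 4 - 36\right) = \frac{127}{42} \left(- \frac{1}{8}\right) 48 = \left(- \frac{127}{336}\right) 48 = - \frac{127}{7}$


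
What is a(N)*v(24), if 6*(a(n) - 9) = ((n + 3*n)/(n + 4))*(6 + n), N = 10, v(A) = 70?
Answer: 3490/3 ≈ 1163.3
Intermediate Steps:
a(n) = 9 + 2*n*(6 + n)/(3*(4 + n)) (a(n) = 9 + (((n + 3*n)/(n + 4))*(6 + n))/6 = 9 + (((4*n)/(4 + n))*(6 + n))/6 = 9 + ((4*n/(4 + n))*(6 + n))/6 = 9 + (4*n*(6 + n)/(4 + n))/6 = 9 + 2*n*(6 + n)/(3*(4 + n)))
a(N)*v(24) = ((108 + 2*10² + 39*10)/(3*(4 + 10)))*70 = ((⅓)*(108 + 2*100 + 390)/14)*70 = ((⅓)*(1/14)*(108 + 200 + 390))*70 = ((⅓)*(1/14)*698)*70 = (349/21)*70 = 3490/3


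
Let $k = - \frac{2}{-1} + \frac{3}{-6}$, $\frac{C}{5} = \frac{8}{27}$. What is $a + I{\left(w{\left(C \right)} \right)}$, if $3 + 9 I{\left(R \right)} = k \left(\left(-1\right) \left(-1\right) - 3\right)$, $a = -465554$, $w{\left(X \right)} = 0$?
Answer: $- \frac{1396664}{3} \approx -4.6555 \cdot 10^{5}$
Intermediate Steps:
$C = \frac{40}{27}$ ($C = 5 \cdot \frac{8}{27} = \frac{40}{27} \approx 1.4815$)
$k = \frac{3}{2}$ ($k = \left(-2\right) \left(-1\right) + 3 \left(- \frac{1}{6}\right) = 2 - \frac{1}{2} = \frac{3}{2} \approx 1.5$)
$I{\left(R \right)} = - \frac{2}{3}$ ($I{\left(R \right)} = - \frac{1}{3} + \frac{\frac{3}{2} \left(\left(-1\right) \left(-1\right) - 3\right)}{9} = - \frac{1}{3} + \frac{\frac{3}{2} \left(1 - 3\right)}{9} = - \frac{1}{3} + \frac{\frac{3}{2} \left(-2\right)}{9} = - \frac{1}{3} + \frac{1}{9} \left(-3\right) = - \frac{1}{3} - \frac{1}{3} = - \frac{2}{3}$)
$a + I{\left(w{\left(C \right)} \right)} = -465554 - \frac{2}{3} = - \frac{1396664}{3}$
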